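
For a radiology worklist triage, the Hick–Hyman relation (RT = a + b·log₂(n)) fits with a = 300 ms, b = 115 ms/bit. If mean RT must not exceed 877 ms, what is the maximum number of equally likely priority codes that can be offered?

32

Information budget: (877 − 300)/115 = 5.0174 bits, so n ≤ 2^5.0174 = 32.388 → at most 32.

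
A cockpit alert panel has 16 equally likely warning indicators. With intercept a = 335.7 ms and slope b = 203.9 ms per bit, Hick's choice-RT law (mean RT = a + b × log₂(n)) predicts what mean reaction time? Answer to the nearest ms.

log₂(16) = 4 bits, so RT = 335.7 + 203.9 × 4 ≈ 1151.300 ms.

1151 ms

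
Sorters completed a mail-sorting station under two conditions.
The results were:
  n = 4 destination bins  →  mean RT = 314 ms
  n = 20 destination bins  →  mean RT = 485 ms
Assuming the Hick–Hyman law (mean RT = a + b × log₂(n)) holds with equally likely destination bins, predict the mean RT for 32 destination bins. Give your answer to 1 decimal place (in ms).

534.9 ms

Solve the two-equation system in a and b:
  b = (485 − 314) / (log₂ 20 − log₂ 4) = 171 / (4.3219 − 2) = 73.646 ms/bit
  a = 314 − 73.646 × 2 = 166.709 ms
Then RT(32) = 166.709 + 73.646 × log₂ 32 = 166.709 + 73.646 × 5 ≈ 534.937 ms.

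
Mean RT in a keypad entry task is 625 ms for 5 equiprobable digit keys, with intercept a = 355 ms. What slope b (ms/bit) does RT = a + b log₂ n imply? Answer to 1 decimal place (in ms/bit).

116.3 ms/bit

log₂(5) = 2.3219 bits.
b = (RT − a)/log₂ n = (625 − 355) / 2.3219 = 116.283 ms/bit.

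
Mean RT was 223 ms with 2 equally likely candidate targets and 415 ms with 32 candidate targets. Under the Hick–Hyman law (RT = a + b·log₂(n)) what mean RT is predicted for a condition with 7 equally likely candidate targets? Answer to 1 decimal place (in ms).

309.8 ms

RT is linear in log₂ n, so two points fix the line:
  b = (415 − 223) / (log₂ 32 − log₂ 2) = 192 / (5 − 1) = 48.000 ms/bit
  a = 223 − 48.000 × 1 = 175.000 ms
Then RT(7) = 175.000 + 48.000 × log₂ 7 = 175.000 + 48.000 × 2.8074 ≈ 309.753 ms.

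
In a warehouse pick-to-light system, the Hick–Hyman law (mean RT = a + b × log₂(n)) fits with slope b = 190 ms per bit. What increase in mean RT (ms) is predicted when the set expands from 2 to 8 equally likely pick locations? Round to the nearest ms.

Only the slope matters, since a is common to both: ΔRT = b·log₂(n₂/n₁).
log₂(8) − log₂(2) = log₂(8/2) = log₂(4) = 2.
ΔRT = 190 × 2.0000 = 380.000 ms.

380 ms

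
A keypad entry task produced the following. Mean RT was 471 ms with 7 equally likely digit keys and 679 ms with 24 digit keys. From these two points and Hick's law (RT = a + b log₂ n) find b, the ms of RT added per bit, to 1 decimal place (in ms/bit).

The slope on a log₂ axis is (679 − 471) / (4.5850 − 2.8074) = 117.011 ms/bit.

117.0 ms/bit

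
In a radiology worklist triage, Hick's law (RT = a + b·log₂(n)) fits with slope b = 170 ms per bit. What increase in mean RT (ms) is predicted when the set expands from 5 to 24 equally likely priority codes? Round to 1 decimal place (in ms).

384.7 ms

ΔRT = (a + b log₂ n₂) − (a + b log₂ n₁) = b·(log₂ n₂ − log₂ n₁).
log₂(24) − log₂(5) = 4.5850 − 2.3219 = 2.2630.
ΔRT = 170 × 2.2630 = 384.716 ms.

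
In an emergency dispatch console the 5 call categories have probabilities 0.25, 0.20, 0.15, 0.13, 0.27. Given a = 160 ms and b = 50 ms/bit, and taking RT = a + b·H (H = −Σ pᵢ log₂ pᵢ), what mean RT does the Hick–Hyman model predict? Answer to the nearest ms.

Entropy contributions −pᵢ log₂ pᵢ: 0.5000, 0.4644, 0.4105, 0.3826, 0.5100; sum H = 2.2676 bits.
RT = a + bH = 160 + 50·2.2676 = 273.38 ms.

273 ms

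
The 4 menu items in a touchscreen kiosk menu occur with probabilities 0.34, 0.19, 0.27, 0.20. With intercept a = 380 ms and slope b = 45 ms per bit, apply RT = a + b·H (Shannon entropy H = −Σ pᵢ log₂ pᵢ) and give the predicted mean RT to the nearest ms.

468 ms

Entropy contributions −pᵢ log₂ pᵢ: 0.5292, 0.4552, 0.5100, 0.4644; sum H = 1.9588 bits.
RT = a + bH = 380 + 45·1.9588 = 468.15 ms.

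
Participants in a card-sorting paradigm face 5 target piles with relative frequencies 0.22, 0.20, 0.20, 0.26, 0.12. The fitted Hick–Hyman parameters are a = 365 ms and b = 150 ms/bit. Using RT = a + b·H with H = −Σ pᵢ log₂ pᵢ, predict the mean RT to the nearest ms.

Entropy contributions −pᵢ log₂ pᵢ: 0.4806, 0.4644, 0.4644, 0.5053, 0.3671; sum H = 2.2817 bits.
RT = a + bH = 365 + 150·2.2817 = 707.26 ms.

707 ms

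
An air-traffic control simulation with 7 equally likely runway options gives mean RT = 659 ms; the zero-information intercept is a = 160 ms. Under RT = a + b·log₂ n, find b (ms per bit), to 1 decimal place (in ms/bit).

log₂(7) = 2.8074 bits.
b = (RT − a)/log₂ n = (659 − 160) / 2.8074 = 177.747 ms/bit.

177.7 ms/bit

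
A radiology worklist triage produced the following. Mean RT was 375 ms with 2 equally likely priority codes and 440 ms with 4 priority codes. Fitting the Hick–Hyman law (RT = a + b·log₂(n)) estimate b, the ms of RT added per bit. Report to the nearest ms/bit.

65 ms/bit

Slope: b = (440 − 375) / (log₂ 4 − log₂ 2) = 65/1.0000 = 65 ms/bit.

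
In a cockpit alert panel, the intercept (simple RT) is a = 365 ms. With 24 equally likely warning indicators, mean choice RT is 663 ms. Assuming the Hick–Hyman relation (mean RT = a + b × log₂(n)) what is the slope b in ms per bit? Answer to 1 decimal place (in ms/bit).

b = (663 − 365) / log₂(24) = 298 / 4.5850 = 64.995 ms/bit.

65.0 ms/bit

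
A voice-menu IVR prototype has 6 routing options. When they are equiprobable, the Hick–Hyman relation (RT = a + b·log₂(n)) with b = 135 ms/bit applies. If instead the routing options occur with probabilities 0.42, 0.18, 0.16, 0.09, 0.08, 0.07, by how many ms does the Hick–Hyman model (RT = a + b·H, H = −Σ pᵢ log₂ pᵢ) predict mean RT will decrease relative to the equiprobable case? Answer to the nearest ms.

The RT saving is b·ΔH. Equiprobable H₀ = log₂(6) = 2.5850 bits; with the given probabilities H = 2.2667 bits.
b·(H₀ − H) = 135 × (2.5850 − 2.2667) = 42.97 ms.

43 ms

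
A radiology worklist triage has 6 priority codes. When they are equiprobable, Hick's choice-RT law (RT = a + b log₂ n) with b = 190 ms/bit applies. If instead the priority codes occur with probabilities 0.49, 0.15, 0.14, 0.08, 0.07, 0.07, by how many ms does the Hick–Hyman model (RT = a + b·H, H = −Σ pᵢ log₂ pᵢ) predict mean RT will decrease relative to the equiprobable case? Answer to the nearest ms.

84 ms

Equiprobable entropy H₀ = log₂ 6 = 2.5850 bits.
Skewed entropy H = −Σ pᵢ log₂ pᵢ = 2.1406 bits.
ΔRT = b·(H₀ − H) = 190 × 0.4444 = 84.44 ms.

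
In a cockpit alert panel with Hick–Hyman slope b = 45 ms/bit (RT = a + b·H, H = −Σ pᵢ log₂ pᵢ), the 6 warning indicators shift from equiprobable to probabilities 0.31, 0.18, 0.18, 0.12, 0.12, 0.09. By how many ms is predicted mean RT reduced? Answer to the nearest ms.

Equiprobable entropy H₀ = log₂ 6 = 2.5850 bits.
Skewed entropy H = −Σ pᵢ log₂ pᵢ = 2.4612 bits.
ΔRT = b·(H₀ − H) = 45 × 0.1238 = 5.57 ms.

6 ms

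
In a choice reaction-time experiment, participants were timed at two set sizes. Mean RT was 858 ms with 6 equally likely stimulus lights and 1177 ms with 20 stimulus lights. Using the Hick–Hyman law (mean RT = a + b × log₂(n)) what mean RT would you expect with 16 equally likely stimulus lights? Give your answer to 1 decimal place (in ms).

Solve the two-equation system in a and b:
  b = (1177 − 858) / (log₂ 20 − log₂ 6) = 319 / (4.3219 − 2.5850) = 183.654 ms/bit
  a = 858 − 183.654 × 2.5850 = 383.262 ms
Then RT(16) = 383.262 + 183.654 × log₂ 16 = 383.262 + 183.654 × 4 ≈ 1117.877 ms.

1117.9 ms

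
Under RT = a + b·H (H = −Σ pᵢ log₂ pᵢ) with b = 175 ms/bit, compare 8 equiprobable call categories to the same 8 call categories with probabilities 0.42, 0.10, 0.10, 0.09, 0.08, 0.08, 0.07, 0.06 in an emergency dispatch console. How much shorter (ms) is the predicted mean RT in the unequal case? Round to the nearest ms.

70 ms

Equiprobable entropy H₀ = log₂ 8 = 3.0000 bits.
Skewed entropy H = −Σ pᵢ log₂ pᵢ = 2.5978 bits.
ΔRT = b·(H₀ − H) = 175 × 0.4022 = 70.39 ms.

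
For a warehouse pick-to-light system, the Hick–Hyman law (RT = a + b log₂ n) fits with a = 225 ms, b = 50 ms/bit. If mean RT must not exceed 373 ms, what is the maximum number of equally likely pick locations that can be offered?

7

50·log₂ n ≤ 373 − 225 = 148, giving log₂ n ≤ 2.9600 and n ≤ 7.781. The largest whole number is 7.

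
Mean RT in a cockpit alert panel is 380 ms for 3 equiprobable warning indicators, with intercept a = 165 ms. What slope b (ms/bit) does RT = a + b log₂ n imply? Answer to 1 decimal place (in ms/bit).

log₂(3) = 1.5850 bits.
b = (RT − a)/log₂ n = (380 − 165) / 1.5850 = 135.650 ms/bit.

135.6 ms/bit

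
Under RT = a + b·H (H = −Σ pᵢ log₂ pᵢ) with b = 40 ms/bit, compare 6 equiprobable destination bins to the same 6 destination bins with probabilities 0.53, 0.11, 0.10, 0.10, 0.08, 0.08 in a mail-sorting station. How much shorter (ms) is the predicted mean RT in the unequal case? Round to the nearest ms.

Equiprobable entropy H₀ = log₂ 6 = 2.5850 bits.
Skewed entropy H = −Σ pᵢ log₂ pᵢ = 2.0831 bits.
ΔRT = b·(H₀ − H) = 40 × 0.5018 = 20.07 ms.

20 ms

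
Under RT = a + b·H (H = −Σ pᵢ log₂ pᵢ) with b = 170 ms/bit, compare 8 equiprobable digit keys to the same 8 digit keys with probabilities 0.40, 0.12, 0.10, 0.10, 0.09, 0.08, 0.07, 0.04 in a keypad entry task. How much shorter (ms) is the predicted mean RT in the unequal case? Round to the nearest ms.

65 ms

Equiprobable entropy H₀ = log₂ 8 = 3.0000 bits.
Skewed entropy H = −Σ pᵢ log₂ pᵢ = 2.6187 bits.
ΔRT = b·(H₀ − H) = 170 × 0.3813 = 64.82 ms.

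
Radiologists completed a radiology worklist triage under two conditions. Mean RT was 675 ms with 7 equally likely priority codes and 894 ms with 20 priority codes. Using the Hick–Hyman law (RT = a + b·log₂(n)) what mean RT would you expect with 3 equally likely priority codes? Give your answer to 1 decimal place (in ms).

With log₂ n on the abscissa the relation is linear; from the two conditions:
  b = (894 − 675) / (log₂ 20 − log₂ 7) = 219 / (4.3219 − 2.8074) = 144.595 ms/bit
  a = 675 − 144.595 × 2.8074 = 269.070 ms
Then RT(3) = 269.070 + 144.595 × log₂ 3 = 269.070 + 144.595 × 1.5850 ≈ 498.248 ms.

498.2 ms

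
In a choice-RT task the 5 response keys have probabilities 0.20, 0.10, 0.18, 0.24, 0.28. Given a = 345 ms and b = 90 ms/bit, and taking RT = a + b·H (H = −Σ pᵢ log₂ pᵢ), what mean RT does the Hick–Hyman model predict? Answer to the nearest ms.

Entropy contributions −pᵢ log₂ pᵢ: 0.4644, 0.3322, 0.4453, 0.4941, 0.5142; sum H = 2.2502 bits.
RT = a + bH = 345 + 90·2.2502 = 547.52 ms.

548 ms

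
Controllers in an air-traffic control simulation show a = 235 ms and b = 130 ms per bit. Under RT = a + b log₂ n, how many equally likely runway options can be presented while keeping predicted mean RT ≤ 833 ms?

24

Set 235 + 130·log₂ n ≤ 833 → log₂ n ≤ (833 − 235)/130 = 4.6000.
So n ≤ 2^4.6000 = 24.251; the largest integer n is 24.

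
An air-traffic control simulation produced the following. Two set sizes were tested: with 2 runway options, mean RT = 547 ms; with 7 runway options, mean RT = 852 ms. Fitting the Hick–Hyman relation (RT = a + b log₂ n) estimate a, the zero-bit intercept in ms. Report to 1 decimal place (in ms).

Slope: b = (852 − 547) / (log₂ 7 − log₂ 2) = 305/1.8074 = 168.755 ms/bit.
a = RT₁ − b·log₂ n₁ = 547 − 168.755 × 1 = 378.245 ms.

378.2 ms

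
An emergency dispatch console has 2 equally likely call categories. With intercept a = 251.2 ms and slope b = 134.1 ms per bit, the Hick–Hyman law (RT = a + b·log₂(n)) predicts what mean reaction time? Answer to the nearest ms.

log₂(2) = 1 bits, so RT = 251.2 + 134.1 × 1 ≈ 385.300 ms.

385 ms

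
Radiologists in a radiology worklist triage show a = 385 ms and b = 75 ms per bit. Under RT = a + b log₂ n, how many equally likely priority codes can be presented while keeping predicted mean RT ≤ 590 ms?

Information budget: (590 − 385)/75 = 2.7333 bits, so n ≤ 2^2.7333 = 6.650 → at most 6.

6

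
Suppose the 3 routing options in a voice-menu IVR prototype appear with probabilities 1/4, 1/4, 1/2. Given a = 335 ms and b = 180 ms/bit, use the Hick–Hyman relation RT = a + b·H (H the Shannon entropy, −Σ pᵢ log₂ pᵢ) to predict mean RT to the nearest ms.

Each term −pᵢ log₂ pᵢ: 0.25·2 + 0.25·2 + 0.5·1; summed, H = 1.500 bits.
Mean RT = a + bH = 335 + 180·1.500 = 605.00 ms.

605 ms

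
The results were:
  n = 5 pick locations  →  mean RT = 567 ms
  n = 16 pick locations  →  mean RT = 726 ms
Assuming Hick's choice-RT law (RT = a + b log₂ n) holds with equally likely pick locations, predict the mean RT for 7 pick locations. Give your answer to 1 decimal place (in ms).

613.0 ms

Solve the two-equation system in a and b:
  b = (726 − 567) / (log₂ 16 − log₂ 5) = 159 / (4 − 2.3219) = 94.752 ms/bit
  a = 567 − 94.752 × 2.3219 = 346.994 ms
Then RT(7) = 346.994 + 94.752 × log₂ 7 = 346.994 + 94.752 × 2.8074 ≈ 612.995 ms.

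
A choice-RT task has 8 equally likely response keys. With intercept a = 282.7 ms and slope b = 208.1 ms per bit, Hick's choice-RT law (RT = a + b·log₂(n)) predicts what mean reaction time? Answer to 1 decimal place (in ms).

log₂(8) = 3 bits, so RT = 282.7 + 208.1 × 3 ≈ 907.000 ms.

907.0 ms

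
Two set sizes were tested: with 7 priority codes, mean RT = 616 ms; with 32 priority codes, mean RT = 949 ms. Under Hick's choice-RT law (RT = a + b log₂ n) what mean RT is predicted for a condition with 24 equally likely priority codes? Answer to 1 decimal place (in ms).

886.0 ms

RT is linear in log₂ n, so two points fix the line:
  b = (949 − 616) / (log₂ 32 − log₂ 7) = 333 / (5 − 2.8074) = 151.871 ms/bit
  a = 616 − 151.871 × 2.8074 = 189.643 ms
Then RT(24) = 189.643 + 151.871 × log₂ 24 = 189.643 + 151.871 × 4.5850 ≈ 885.968 ms.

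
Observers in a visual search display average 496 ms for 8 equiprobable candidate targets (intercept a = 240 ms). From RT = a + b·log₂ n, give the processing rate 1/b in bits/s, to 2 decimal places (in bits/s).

b = (496 − 240)/log₂ 8 = 256/3 = 85.333 ms per bit = 0.08533 s/bit; the reciprocal is 11.719 bits/s.

11.72 bits/s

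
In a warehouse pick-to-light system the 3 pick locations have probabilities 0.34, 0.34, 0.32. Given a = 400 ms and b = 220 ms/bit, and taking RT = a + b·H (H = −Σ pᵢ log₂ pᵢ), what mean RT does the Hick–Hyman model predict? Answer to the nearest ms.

749 ms

H = 0.34·log₂(1/0.34) + 0.34·log₂(1/0.34) + 0.32·log₂(1/0.32) = 1.5844 bits.
RT = 400 + 220 × 1.5844 = 748.56 ms.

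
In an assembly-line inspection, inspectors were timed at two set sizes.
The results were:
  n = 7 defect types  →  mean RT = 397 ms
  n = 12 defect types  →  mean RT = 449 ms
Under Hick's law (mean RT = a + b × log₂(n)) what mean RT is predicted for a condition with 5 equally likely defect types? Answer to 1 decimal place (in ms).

364.5 ms

Fit slope and intercept:
  b = (449 − 397) / (log₂ 12 − log₂ 7) = 52 / (3.5850 − 2.8074) = 66.872 ms/bit
  a = 397 − 66.872 × 2.8074 = 209.267 ms
Then RT(5) = 209.267 + 66.872 × log₂ 5 = 209.267 + 66.872 × 2.3219 ≈ 364.539 ms.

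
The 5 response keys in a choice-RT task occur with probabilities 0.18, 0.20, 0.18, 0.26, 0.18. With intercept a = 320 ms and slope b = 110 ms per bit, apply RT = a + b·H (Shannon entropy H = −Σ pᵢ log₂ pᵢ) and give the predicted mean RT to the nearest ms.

H = 0.18·log₂(1/0.18) + 0.20·log₂(1/0.20) + 0.18·log₂(1/0.18) + 0.26·log₂(1/0.26) + 0.18·log₂(1/0.18) = 2.3056 bits.
RT = 320 + 110 × 2.3056 = 573.62 ms.

574 ms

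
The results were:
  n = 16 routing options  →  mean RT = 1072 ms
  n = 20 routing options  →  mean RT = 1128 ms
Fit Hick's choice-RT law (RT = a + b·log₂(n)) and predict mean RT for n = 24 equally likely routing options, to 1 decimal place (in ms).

Solve the two-equation system in a and b:
  b = (1128 − 1072) / (log₂ 20 − log₂ 16) = 56 / (4.3219 − 4) = 173.952 ms/bit
  a = 1072 − 173.952 × 4 = 376.192 ms
Then RT(24) = 376.192 + 173.952 × log₂ 24 = 376.192 + 173.952 × 4.5850 ≈ 1173.755 ms.

1173.8 ms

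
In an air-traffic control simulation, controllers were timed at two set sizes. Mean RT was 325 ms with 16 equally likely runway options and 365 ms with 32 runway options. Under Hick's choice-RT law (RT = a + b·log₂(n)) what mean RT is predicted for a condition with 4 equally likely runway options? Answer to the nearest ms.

With log₂ n on the abscissa the relation is linear; from the two conditions:
  b = (365 − 325) / (log₂ 32 − log₂ 16) = 40 / (5 − 4) = 40 ms/bit
  a = 325 − 40 × 4 = 165 ms
Then RT(4) = 165 + 40 × log₂ 4 = 165 + 40 × 2 ≈ 245.000 ms.

245 ms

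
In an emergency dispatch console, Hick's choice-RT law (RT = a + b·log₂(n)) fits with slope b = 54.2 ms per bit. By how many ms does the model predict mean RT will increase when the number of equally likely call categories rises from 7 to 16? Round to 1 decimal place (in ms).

Only the slope matters, since a is common to both: ΔRT = b·log₂(n₂/n₁).
log₂(16) − log₂(7) = 4 − 2.8074 = 1.1926.
ΔRT = 54.2 × 1.1926 = 64.641 ms.

64.6 ms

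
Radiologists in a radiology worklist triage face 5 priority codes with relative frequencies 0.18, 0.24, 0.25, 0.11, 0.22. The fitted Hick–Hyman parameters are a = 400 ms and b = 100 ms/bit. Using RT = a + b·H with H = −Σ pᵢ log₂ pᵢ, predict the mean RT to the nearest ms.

H = 0.18·log₂(1/0.18) + 0.24·log₂(1/0.24) + 0.25·log₂(1/0.25) + 0.11·log₂(1/0.11) + 0.22·log₂(1/0.22) = 2.2703 bits.
RT = 400 + 100 × 2.2703 = 627.03 ms.

627 ms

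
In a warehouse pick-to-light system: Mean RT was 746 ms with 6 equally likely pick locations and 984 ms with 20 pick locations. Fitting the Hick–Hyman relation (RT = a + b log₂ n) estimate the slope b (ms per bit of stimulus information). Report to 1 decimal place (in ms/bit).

137.0 ms/bit

Slope: b = (984 − 746) / (log₂ 20 − log₂ 6) = 238/1.7370 = 137.021 ms/bit.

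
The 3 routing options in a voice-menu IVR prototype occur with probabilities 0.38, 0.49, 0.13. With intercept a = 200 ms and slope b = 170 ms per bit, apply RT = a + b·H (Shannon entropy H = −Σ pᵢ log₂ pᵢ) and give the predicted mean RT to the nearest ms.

H = 0.38·log₂(1/0.38) + 0.49·log₂(1/0.49) + 0.13·log₂(1/0.13) = 1.4174 bits.
RT = 200 + 170 × 1.4174 = 440.95 ms.

441 ms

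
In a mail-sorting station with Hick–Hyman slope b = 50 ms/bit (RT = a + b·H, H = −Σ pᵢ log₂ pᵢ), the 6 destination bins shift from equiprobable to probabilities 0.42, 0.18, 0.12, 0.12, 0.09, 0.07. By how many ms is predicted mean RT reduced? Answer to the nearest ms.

Equiprobable entropy H₀ = log₂ 6 = 2.5850 bits.
Skewed entropy H = −Σ pᵢ log₂ pᵢ = 2.2863 bits.
ΔRT = b·(H₀ − H) = 50 × 0.2987 = 14.93 ms.

15 ms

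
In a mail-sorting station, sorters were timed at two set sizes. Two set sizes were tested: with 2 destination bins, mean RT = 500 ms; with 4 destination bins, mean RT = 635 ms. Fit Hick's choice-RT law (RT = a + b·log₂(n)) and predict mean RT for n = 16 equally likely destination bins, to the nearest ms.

905 ms

With log₂ n on the abscissa the relation is linear; from the two conditions:
  b = (635 − 500) / (log₂ 4 − log₂ 2) = 135 / (2 − 1) = 135 ms/bit
  a = 500 − 135 × 1 = 365 ms
Then RT(16) = 365 + 135 × log₂ 16 = 365 + 135 × 4 ≈ 905.000 ms.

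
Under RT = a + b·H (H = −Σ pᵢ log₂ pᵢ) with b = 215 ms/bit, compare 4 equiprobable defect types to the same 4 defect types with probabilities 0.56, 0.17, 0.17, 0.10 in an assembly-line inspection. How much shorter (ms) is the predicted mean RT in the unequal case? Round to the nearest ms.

Equiprobable entropy H₀ = log₂ 4 = 2.0000 bits.
Skewed entropy H = −Σ pᵢ log₂ pᵢ = 1.6698 bits.
ΔRT = b·(H₀ − H) = 215 × 0.3302 = 70.99 ms.

71 ms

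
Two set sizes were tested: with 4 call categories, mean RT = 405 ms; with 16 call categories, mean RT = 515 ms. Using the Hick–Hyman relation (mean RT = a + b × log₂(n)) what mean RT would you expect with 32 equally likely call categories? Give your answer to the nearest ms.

Fit slope and intercept:
  b = (515 − 405) / (log₂ 16 − log₂ 4) = 110 / (4 − 2) = 55 ms/bit
  a = 405 − 55 × 2 = 295 ms
Then RT(32) = 295 + 55 × log₂ 32 = 295 + 55 × 5 ≈ 570.000 ms.

570 ms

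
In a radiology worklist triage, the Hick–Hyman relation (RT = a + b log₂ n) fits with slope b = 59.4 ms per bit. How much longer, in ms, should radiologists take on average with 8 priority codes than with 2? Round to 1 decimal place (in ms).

118.8 ms

ΔRT = (a + b log₂ n₂) − (a + b log₂ n₁) = b·(log₂ n₂ − log₂ n₁).
log₂(8) − log₂(2) = log₂(8/2) = log₂(4) = 2.
ΔRT = 59.4 × 2.0000 = 118.800 ms.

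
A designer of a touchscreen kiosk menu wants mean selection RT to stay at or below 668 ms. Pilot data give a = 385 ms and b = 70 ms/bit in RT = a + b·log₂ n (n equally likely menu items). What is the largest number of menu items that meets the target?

Information budget: (668 − 385)/70 = 4.0429 bits, so n ≤ 2^4.0429 = 16.482 → at most 16.

16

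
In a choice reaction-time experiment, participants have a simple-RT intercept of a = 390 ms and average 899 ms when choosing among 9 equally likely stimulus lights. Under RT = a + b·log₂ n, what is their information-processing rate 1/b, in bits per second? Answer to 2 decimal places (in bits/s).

Choice component = 899 − 390 = 509 ms over log₂(9) = 3.1699 bits.
b = 509 / 3.1699 = 160.572 ms/bit, so 1/b = 6.228 bits/s.

6.23 bits/s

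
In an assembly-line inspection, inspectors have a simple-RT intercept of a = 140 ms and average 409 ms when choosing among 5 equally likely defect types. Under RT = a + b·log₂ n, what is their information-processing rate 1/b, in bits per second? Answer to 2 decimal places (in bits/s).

b = (409 − 140)/log₂ 5 = 269/2.3219 = 115.852 ms per bit = 0.11585 s/bit; the reciprocal is 8.632 bits/s.

8.63 bits/s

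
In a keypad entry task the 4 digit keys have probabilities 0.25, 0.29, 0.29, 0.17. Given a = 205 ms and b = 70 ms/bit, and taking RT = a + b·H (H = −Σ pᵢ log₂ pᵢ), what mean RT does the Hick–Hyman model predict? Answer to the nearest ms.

Entropy contributions −pᵢ log₂ pᵢ: 0.5000, 0.5179, 0.5179, 0.4346; sum H = 1.9704 bits.
RT = a + bH = 205 + 70·1.9704 = 342.93 ms.

343 ms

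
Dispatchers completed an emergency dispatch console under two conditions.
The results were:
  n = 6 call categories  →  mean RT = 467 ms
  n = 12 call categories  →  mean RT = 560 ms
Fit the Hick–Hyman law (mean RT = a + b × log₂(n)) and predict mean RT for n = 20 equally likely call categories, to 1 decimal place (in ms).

With log₂ n on the abscissa the relation is linear; from the two conditions:
  b = (560 − 467) / (log₂ 12 − log₂ 6) = 93 / (3.5850 − 2.5850) = 93.000 ms/bit
  a = 467 − 93.000 × 2.5850 = 226.598 ms
Then RT(20) = 226.598 + 93.000 × log₂ 20 = 226.598 + 93.000 × 4.3219 ≈ 628.538 ms.

628.5 ms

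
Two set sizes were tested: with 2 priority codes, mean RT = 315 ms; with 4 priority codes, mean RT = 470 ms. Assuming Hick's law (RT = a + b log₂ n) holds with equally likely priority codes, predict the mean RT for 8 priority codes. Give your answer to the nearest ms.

625 ms

RT is linear in log₂ n, so two points fix the line:
  b = (470 − 315) / (log₂ 4 − log₂ 2) = 155 / (2 − 1) = 155 ms/bit
  a = 315 − 155 × 1 = 160 ms
Then RT(8) = 160 + 155 × log₂ 8 = 160 + 155 × 3 ≈ 625.000 ms.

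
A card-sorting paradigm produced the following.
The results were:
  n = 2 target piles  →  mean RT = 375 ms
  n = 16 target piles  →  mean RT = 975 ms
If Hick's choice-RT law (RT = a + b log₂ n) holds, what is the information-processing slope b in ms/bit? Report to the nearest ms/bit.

The slope on a log₂ axis is (975 − 375) / (4 − 1) = 200 ms/bit.

200 ms/bit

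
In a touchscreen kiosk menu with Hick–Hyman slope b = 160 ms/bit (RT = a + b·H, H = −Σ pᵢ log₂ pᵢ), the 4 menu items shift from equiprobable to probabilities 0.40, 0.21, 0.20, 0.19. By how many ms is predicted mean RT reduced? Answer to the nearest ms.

13 ms

The RT saving is b·ΔH. Equiprobable H₀ = log₂(4) = 2.0000 bits; with the given probabilities H = 1.9212 bits.
b·(H₀ − H) = 160 × (2.0000 − 1.9212) = 12.61 ms.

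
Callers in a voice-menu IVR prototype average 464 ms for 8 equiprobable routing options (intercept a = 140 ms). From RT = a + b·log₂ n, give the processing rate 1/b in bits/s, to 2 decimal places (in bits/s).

Choice component = 464 − 140 = 324 ms over log₂(8) = 3 bits.
b = 324 / 3 = 108.000 ms/bit, so 1/b = 9.259 bits/s.

9.26 bits/s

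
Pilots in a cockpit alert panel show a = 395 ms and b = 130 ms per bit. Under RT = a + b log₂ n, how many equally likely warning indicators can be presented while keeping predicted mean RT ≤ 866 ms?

Information budget: (866 − 395)/130 = 3.6231 bits, so n ≤ 2^3.6231 = 12.321 → at most 12.

12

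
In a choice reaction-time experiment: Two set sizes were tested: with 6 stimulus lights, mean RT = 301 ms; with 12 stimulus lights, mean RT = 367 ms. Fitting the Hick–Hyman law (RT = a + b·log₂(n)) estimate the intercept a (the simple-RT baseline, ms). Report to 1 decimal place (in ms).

The slope on a log₂ axis is (367 − 301) / (3.5850 − 2.5850) = 66.000 ms/bit.
a = RT₁ − b·log₂ n₁ = 301 − 66.000 × 2.5850 = 130.392 ms.

130.4 ms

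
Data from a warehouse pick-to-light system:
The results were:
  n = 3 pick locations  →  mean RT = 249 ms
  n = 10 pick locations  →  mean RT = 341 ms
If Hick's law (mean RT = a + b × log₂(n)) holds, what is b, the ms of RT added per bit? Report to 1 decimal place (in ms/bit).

53.0 ms/bit

b = (RT₂ − RT₁)/(log₂ n₂ − log₂ n₁) = (341 − 249)/(3.3219 − 1.5850) = 52.966 ms/bit.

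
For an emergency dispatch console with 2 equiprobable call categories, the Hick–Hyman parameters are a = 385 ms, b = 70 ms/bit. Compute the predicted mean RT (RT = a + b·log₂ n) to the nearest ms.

log₂(2) = 1 bits, so RT = 385 + 70 × 1 ≈ 455.000 ms.

455 ms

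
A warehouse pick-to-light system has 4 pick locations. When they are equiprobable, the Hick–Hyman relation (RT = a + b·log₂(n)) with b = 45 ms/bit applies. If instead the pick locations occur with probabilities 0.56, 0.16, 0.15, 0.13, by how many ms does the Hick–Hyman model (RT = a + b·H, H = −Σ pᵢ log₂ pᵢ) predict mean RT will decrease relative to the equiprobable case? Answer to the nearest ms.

14 ms

Equiprobable entropy H₀ = log₂ 4 = 2.0000 bits.
Skewed entropy H = −Σ pᵢ log₂ pᵢ = 1.6846 bits.
ΔRT = b·(H₀ − H) = 45 × 0.3154 = 14.19 ms.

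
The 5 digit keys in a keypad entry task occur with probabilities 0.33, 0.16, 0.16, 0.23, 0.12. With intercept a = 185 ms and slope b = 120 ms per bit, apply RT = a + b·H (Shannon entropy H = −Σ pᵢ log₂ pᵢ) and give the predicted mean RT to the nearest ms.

H = 0.33·log₂(1/0.33) + 0.16·log₂(1/0.16) + 0.16·log₂(1/0.16) + 0.23·log₂(1/0.23) + 0.12·log₂(1/0.12) = 2.2286 bits.
RT = 185 + 120 × 2.2286 = 452.43 ms.

452 ms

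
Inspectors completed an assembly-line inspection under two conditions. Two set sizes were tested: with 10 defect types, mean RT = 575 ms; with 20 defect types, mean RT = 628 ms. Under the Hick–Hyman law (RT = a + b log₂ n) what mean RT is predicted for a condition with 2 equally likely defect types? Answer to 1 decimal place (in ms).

451.9 ms

With log₂ n on the abscissa the relation is linear; from the two conditions:
  b = (628 − 575) / (log₂ 20 − log₂ 10) = 53 / (4.3219 − 3.3219) = 53.000 ms/bit
  a = 575 − 53.000 × 3.3219 = 398.938 ms
Then RT(2) = 398.938 + 53.000 × log₂ 2 = 398.938 + 53.000 × 1 ≈ 451.938 ms.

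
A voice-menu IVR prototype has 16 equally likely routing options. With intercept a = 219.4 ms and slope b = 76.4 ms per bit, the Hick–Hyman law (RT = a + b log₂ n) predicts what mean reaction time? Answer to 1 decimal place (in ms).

log₂(16) = 4 bits, so RT = 219.4 + 76.4 × 4 ≈ 525.000 ms.

525.0 ms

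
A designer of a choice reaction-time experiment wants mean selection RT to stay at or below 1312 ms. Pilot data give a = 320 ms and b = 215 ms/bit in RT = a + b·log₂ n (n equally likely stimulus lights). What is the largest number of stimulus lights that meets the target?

24

Information budget: (1312 − 320)/215 = 4.6140 bits, so n ≤ 2^4.6140 = 24.487 → at most 24.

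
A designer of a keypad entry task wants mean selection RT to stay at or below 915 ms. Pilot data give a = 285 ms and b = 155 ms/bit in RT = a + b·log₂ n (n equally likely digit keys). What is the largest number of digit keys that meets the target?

16

Set 285 + 155·log₂ n ≤ 915 → log₂ n ≤ (915 − 285)/155 = 4.0645.
So n ≤ 2^4.0645 = 16.732; the largest integer n is 16.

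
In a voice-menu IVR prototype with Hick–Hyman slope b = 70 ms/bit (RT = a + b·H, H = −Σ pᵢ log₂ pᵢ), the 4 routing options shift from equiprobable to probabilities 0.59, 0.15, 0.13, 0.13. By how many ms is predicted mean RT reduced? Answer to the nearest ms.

26 ms

Equiprobable entropy H₀ = log₂ 4 = 2.0000 bits.
Skewed entropy H = −Σ pᵢ log₂ pᵢ = 1.6249 bits.
ΔRT = b·(H₀ − H) = 70 × 0.3751 = 26.25 ms.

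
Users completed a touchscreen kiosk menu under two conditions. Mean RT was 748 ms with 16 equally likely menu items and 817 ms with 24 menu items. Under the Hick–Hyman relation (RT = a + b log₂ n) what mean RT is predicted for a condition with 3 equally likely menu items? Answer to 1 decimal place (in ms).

463.1 ms

With log₂ n on the abscissa the relation is linear; from the two conditions:
  b = (817 − 748) / (log₂ 24 − log₂ 16) = 69 / (4.5850 − 4) = 117.956 ms/bit
  a = 748 − 117.956 × 4 = 276.175 ms
Then RT(3) = 276.175 + 117.956 × log₂ 3 = 276.175 + 117.956 × 1.5850 ≈ 463.131 ms.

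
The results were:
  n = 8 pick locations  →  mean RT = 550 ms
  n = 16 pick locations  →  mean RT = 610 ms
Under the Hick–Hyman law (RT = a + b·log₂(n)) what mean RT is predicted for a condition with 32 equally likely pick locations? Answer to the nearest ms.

Solve the two-equation system in a and b:
  b = (610 − 550) / (log₂ 16 − log₂ 8) = 60 / (4 − 3) = 60 ms/bit
  a = 550 − 60 × 3 = 370 ms
Then RT(32) = 370 + 60 × log₂ 32 = 370 + 60 × 5 ≈ 670.000 ms.

670 ms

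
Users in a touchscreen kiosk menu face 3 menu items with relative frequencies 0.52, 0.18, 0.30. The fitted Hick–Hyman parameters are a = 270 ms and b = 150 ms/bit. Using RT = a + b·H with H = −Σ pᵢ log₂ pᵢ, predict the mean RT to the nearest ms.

489 ms

H = 0.52·log₂(1/0.52) + 0.18·log₂(1/0.18) + 0.30·log₂(1/0.30) = 1.4570 bits.
RT = 270 + 150 × 1.4570 = 488.55 ms.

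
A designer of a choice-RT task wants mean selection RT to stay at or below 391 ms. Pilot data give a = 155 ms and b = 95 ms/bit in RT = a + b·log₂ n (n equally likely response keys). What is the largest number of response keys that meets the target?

Information budget: (391 − 155)/95 = 2.4842 bits, so n ≤ 2^2.4842 = 5.595 → at most 5.

5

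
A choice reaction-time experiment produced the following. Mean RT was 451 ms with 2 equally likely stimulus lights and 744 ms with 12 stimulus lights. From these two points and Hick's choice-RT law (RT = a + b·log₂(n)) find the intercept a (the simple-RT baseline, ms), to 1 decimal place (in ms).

337.7 ms

The slope on a log₂ axis is (744 − 451) / (3.5850 − 1) = 113.348 ms/bit.
a = RT₁ − b·log₂ n₁ = 451 − 113.348 × 1 = 337.652 ms.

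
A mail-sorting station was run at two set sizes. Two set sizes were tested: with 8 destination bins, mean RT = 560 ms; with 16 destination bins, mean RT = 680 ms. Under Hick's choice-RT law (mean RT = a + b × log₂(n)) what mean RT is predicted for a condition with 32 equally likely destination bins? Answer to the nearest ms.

Fit slope and intercept:
  b = (680 − 560) / (log₂ 16 − log₂ 8) = 120 / (4 − 3) = 120 ms/bit
  a = 560 − 120 × 3 = 200 ms
Then RT(32) = 200 + 120 × log₂ 32 = 200 + 120 × 5 ≈ 800.000 ms.

800 ms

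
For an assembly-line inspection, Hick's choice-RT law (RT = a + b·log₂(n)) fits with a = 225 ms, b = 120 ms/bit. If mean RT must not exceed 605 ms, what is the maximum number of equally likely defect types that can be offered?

Set 225 + 120·log₂ n ≤ 605 → log₂ n ≤ (605 − 225)/120 = 3.1667.
So n ≤ 2^3.1667 = 8.980; the largest integer n is 8.

8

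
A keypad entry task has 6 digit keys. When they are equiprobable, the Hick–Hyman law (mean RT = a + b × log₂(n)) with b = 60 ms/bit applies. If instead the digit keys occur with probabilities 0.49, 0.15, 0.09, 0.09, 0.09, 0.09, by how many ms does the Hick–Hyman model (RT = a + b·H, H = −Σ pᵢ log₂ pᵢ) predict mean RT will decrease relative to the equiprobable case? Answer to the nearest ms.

25 ms

The RT saving is b·ΔH. Equiprobable H₀ = log₂(6) = 2.5850 bits; with the given probabilities H = 2.1654 bits.
b·(H₀ − H) = 60 × (2.5850 − 2.1654) = 25.17 ms.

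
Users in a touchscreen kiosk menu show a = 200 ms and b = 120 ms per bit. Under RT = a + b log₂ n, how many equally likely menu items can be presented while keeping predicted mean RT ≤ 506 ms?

Set 200 + 120·log₂ n ≤ 506 → log₂ n ≤ (506 − 200)/120 = 2.5500.
So n ≤ 2^2.5500 = 5.856; the largest integer n is 5.

5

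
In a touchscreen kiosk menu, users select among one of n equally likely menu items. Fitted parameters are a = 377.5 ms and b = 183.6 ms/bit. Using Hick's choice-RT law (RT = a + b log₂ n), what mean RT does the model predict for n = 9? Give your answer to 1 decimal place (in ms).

959.5 ms

log₂(9) = 3.1699 bits, so RT = 377.5 + 183.6 × 3.1699 ≈ 959.498 ms.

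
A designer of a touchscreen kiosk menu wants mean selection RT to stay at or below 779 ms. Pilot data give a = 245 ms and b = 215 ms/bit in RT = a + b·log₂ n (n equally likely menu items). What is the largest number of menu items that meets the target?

5

Information budget: (779 − 245)/215 = 2.4837 bits, so n ≤ 2^2.4837 = 5.593 → at most 5.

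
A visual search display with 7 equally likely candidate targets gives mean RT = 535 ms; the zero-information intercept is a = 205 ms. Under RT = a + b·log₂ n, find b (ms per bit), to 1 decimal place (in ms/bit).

117.5 ms/bit

b = (535 − 205) / log₂(7) = 330 / 2.8074 = 117.548 ms/bit.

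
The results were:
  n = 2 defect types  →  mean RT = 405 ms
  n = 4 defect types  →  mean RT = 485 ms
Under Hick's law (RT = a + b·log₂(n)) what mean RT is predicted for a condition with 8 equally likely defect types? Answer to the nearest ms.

Fit slope and intercept:
  b = (485 − 405) / (log₂ 4 − log₂ 2) = 80 / (2 − 1) = 80 ms/bit
  a = 405 − 80 × 1 = 325 ms
Then RT(8) = 325 + 80 × log₂ 8 = 325 + 80 × 3 ≈ 565.000 ms.

565 ms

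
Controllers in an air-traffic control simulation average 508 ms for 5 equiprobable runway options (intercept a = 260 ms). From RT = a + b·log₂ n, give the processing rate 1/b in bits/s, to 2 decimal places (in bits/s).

b = (508 − 260)/log₂ 5 = 248/2.3219 = 106.808 ms per bit = 0.10681 s/bit; the reciprocal is 9.363 bits/s.

9.36 bits/s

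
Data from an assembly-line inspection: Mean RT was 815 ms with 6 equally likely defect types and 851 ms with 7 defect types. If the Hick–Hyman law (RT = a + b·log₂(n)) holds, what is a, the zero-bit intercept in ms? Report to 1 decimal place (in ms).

396.6 ms

Slope: b = (851 − 815) / (log₂ 7 − log₂ 6) = 36/0.2224 = 161.876 ms/bit.
Intercept: a = 815 − 161.876·log₂(6) = 396.557 ms.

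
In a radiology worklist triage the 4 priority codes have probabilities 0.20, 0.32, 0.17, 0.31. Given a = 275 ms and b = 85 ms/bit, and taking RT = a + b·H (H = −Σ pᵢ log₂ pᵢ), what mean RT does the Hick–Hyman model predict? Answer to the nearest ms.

441 ms

Entropy contributions −pᵢ log₂ pᵢ: 0.4644, 0.5260, 0.4346, 0.5238; sum H = 1.9488 bits.
RT = a + bH = 275 + 85·1.9488 = 440.65 ms.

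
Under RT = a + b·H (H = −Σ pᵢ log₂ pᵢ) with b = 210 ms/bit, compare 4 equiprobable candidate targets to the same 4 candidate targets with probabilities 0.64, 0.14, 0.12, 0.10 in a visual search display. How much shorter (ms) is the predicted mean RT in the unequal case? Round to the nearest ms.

The RT saving is b·ΔH. Equiprobable H₀ = log₂(4) = 2.0000 bits; with the given probabilities H = 1.5084 bits.
b·(H₀ − H) = 210 × (2.0000 − 1.5084) = 103.23 ms.

103 ms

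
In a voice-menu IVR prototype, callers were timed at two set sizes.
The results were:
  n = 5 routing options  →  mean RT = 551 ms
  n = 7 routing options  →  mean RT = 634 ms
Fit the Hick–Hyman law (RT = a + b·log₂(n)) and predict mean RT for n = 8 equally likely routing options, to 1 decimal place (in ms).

666.9 ms

RT is linear in log₂ n, so two points fix the line:
  b = (634 − 551) / (log₂ 7 − log₂ 5) = 83 / (2.8074 − 2.3219) = 170.984 ms/bit
  a = 551 − 170.984 × 2.3219 = 153.989 ms
Then RT(8) = 153.989 + 170.984 × log₂ 8 = 153.989 + 170.984 × 3 ≈ 666.939 ms.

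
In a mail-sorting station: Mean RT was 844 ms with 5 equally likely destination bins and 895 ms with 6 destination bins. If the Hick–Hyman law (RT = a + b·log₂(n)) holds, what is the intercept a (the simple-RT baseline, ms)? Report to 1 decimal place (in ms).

393.8 ms

The slope on a log₂ axis is (895 − 844) / (2.5850 − 2.3219) = 193.891 ms/bit.
Intercept: a = 844 − 193.891·log₂(5) = 393.799 ms.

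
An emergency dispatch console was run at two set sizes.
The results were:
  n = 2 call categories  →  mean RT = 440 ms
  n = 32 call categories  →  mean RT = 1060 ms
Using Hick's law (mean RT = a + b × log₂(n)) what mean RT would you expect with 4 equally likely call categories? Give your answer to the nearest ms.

595 ms

Fit slope and intercept:
  b = (1060 − 440) / (log₂ 32 − log₂ 2) = 620 / (5 − 1) = 155 ms/bit
  a = 440 − 155 × 1 = 285 ms
Then RT(4) = 285 + 155 × log₂ 4 = 285 + 155 × 2 ≈ 595.000 ms.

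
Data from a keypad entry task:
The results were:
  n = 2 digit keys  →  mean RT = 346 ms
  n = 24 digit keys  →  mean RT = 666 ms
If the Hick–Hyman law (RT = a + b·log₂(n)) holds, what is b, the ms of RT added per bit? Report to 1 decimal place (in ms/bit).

89.3 ms/bit

b = (RT₂ − RT₁)/(log₂ n₂ − log₂ n₁) = (666 − 346)/(4.5850 − 1) = 89.262 ms/bit.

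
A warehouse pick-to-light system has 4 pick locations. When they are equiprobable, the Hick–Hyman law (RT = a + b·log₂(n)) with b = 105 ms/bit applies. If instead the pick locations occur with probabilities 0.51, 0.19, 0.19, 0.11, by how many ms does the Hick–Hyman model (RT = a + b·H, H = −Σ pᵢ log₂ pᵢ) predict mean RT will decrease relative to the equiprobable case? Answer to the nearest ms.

The RT saving is b·ΔH. Equiprobable H₀ = log₂(4) = 2.0000 bits; with the given probabilities H = 1.7562 bits.
b·(H₀ − H) = 105 × (2.0000 − 1.7562) = 25.60 ms.

26 ms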